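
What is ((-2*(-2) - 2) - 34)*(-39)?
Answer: 1248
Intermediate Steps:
((-2*(-2) - 2) - 34)*(-39) = ((4 - 2) - 34)*(-39) = (2 - 34)*(-39) = -32*(-39) = 1248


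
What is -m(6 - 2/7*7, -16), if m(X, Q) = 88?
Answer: -88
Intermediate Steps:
-m(6 - 2/7*7, -16) = -1*88 = -88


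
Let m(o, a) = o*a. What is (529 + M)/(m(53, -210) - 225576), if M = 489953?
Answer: -81747/39451 ≈ -2.0721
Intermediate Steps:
m(o, a) = a*o
(529 + M)/(m(53, -210) - 225576) = (529 + 489953)/(-210*53 - 225576) = 490482/(-11130 - 225576) = 490482/(-236706) = 490482*(-1/236706) = -81747/39451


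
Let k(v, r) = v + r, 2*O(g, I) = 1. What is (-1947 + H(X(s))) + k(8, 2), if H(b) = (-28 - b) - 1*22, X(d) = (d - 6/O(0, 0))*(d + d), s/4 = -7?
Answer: -4227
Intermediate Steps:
O(g, I) = ½ (O(g, I) = (½)*1 = ½)
s = -28 (s = 4*(-7) = -28)
k(v, r) = r + v
X(d) = 2*d*(-12 + d) (X(d) = (d - 6/½)*(d + d) = (d - 6*2)*(2*d) = (d - 12)*(2*d) = (-12 + d)*(2*d) = 2*d*(-12 + d))
H(b) = -50 - b (H(b) = (-28 - b) - 22 = -50 - b)
(-1947 + H(X(s))) + k(8, 2) = (-1947 + (-50 - 2*(-28)*(-12 - 28))) + (2 + 8) = (-1947 + (-50 - 2*(-28)*(-40))) + 10 = (-1947 + (-50 - 1*2240)) + 10 = (-1947 + (-50 - 2240)) + 10 = (-1947 - 2290) + 10 = -4237 + 10 = -4227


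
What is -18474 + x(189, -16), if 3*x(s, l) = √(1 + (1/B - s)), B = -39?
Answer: -18474 + I*√285987/117 ≈ -18474.0 + 4.5707*I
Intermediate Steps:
x(s, l) = √(38/39 - s)/3 (x(s, l) = √(1 + (1/(-39) - s))/3 = √(1 + (-1/39 - s))/3 = √(38/39 - s)/3)
-18474 + x(189, -16) = -18474 + √(1482 - 1521*189)/117 = -18474 + √(1482 - 287469)/117 = -18474 + √(-285987)/117 = -18474 + (I*√285987)/117 = -18474 + I*√285987/117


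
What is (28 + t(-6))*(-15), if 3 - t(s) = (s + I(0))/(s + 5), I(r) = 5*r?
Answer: -375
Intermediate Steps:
t(s) = 3 - s/(5 + s) (t(s) = 3 - (s + 5*0)/(s + 5) = 3 - (s + 0)/(5 + s) = 3 - s/(5 + s))
(28 + t(-6))*(-15) = (28 + (15 + 2*(-6))/(5 - 6))*(-15) = (28 + (15 - 12)/(-1))*(-15) = (28 - 1*3)*(-15) = (28 - 3)*(-15) = 25*(-15) = -375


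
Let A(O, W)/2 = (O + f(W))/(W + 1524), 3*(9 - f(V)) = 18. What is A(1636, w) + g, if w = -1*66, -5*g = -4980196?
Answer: 3630571079/3645 ≈ 9.9604e+5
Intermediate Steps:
g = 4980196/5 (g = -1/5*(-4980196) = 4980196/5 ≈ 9.9604e+5)
f(V) = 3 (f(V) = 9 - 1/3*18 = 9 - 6 = 3)
w = -66
A(O, W) = 2*(3 + O)/(1524 + W) (A(O, W) = 2*((O + 3)/(W + 1524)) = 2*((3 + O)/(1524 + W)) = 2*(3 + O)/(1524 + W))
A(1636, w) + g = 2*(3 + 1636)/(1524 - 66) + 4980196/5 = 2*1639/1458 + 4980196/5 = 2*(1/1458)*1639 + 4980196/5 = 1639/729 + 4980196/5 = 3630571079/3645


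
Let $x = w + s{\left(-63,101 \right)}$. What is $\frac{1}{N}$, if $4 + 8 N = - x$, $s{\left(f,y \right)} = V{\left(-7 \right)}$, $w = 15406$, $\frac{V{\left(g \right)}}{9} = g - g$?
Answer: $- \frac{4}{7705} \approx -0.00051914$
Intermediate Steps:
$V{\left(g \right)} = 0$ ($V{\left(g \right)} = 9 \left(g - g\right) = 9 \cdot 0 = 0$)
$s{\left(f,y \right)} = 0$
$x = 15406$ ($x = 15406 + 0 = 15406$)
$N = - \frac{7705}{4}$ ($N = - \frac{1}{2} + \frac{\left(-1\right) 15406}{8} = - \frac{1}{2} + \frac{1}{8} \left(-15406\right) = - \frac{1}{2} - \frac{7703}{4} = - \frac{7705}{4} \approx -1926.3$)
$\frac{1}{N} = \frac{1}{- \frac{7705}{4}} = - \frac{4}{7705}$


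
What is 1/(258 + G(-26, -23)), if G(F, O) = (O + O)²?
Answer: 1/2374 ≈ 0.00042123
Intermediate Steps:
G(F, O) = 4*O² (G(F, O) = (2*O)² = 4*O²)
1/(258 + G(-26, -23)) = 1/(258 + 4*(-23)²) = 1/(258 + 4*529) = 1/(258 + 2116) = 1/2374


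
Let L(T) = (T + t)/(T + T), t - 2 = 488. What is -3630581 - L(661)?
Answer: -4799629233/1322 ≈ -3.6306e+6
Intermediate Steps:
t = 490 (t = 2 + 488 = 490)
L(T) = (490 + T)/(2*T) (L(T) = (T + 490)/(T + T) = (490 + T)/((2*T)) = (490 + T)*(1/(2*T)) = (490 + T)/(2*T))
-3630581 - L(661) = -3630581 - (490 + 661)/(2*661) = -3630581 - 1151/(2*661) = -3630581 - 1*1151/1322 = -3630581 - 1151/1322 = -4799629233/1322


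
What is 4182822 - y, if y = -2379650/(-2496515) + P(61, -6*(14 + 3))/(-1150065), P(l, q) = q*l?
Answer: 114376433846716694/27344328795 ≈ 4.1828e+6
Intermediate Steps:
P(l, q) = l*q
y = 26212242796/27344328795 (y = -2379650/(-2496515) + (61*(-6*(14 + 3)))/(-1150065) = -2379650*(-1/2496515) + (61*(-6*17))*(-1/1150065) = 67990/71329 + (61*(-102))*(-1/1150065) = 67990/71329 - 6222*(-1/1150065) = 67990/71329 + 2074/383355 = 26212242796/27344328795 ≈ 0.95860)
4182822 - y = 4182822 - 1*26212242796/27344328795 = 4182822 - 26212242796/27344328795 = 114376433846716694/27344328795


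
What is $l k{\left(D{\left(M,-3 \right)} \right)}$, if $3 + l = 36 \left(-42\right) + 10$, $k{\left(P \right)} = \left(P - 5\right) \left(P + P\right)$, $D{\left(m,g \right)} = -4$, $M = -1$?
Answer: $-108360$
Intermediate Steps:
$k{\left(P \right)} = 2 P \left(-5 + P\right)$ ($k{\left(P \right)} = \left(-5 + P\right) 2 P = 2 P \left(-5 + P\right)$)
$l = -1505$ ($l = -3 + \left(36 \left(-42\right) + 10\right) = -3 + \left(-1512 + 10\right) = -3 - 1502 = -1505$)
$l k{\left(D{\left(M,-3 \right)} \right)} = - 1505 \cdot 2 \left(-4\right) \left(-5 - 4\right) = - 1505 \cdot 2 \left(-4\right) \left(-9\right) = \left(-1505\right) 72 = -108360$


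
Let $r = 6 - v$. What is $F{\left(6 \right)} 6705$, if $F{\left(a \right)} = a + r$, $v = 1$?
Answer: $73755$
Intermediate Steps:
$r = 5$ ($r = 6 - 1 = 5$)
$F{\left(a \right)} = 5 + a$ ($F{\left(a \right)} = a + 5 = 5 + a$)
$F{\left(6 \right)} 6705 = \left(5 + 6\right) 6705 = 11 \cdot 6705 = 73755$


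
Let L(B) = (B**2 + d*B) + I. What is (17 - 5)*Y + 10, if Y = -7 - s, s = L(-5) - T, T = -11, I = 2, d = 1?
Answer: -470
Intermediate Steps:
L(B) = 2 + B + B**2 (L(B) = (B**2 + 1*B) + 2 = (B**2 + B) + 2 = (B + B**2) + 2 = 2 + B + B**2)
s = 33 (s = (2 - 5 + (-5)**2) - 1*(-11) = (2 - 5 + 25) + 11 = 22 + 11 = 33)
Y = -40 (Y = -7 - 1*33 = -7 - 33 = -40)
(17 - 5)*Y + 10 = (17 - 5)*(-40) + 10 = 12*(-40) + 10 = -480 + 10 = -470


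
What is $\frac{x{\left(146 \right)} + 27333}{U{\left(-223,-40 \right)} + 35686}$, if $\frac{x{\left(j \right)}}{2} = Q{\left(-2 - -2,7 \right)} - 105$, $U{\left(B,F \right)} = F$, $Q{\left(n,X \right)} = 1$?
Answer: $\frac{27125}{35646} \approx 0.76095$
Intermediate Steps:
$x{\left(j \right)} = -208$ ($x{\left(j \right)} = 2 \left(1 - 105\right) = 2 \left(-104\right) = -208$)
$\frac{x{\left(146 \right)} + 27333}{U{\left(-223,-40 \right)} + 35686} = \frac{-208 + 27333}{-40 + 35686} = \frac{27125}{35646}$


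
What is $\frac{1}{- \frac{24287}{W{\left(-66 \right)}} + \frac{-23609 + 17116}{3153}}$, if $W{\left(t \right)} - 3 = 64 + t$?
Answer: $- \frac{3153}{76583404} \approx -4.1171 \cdot 10^{-5}$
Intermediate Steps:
$W{\left(t \right)} = 67 + t$ ($W{\left(t \right)} = 3 + \left(64 + t\right) = 67 + t$)
$\frac{1}{- \frac{24287}{W{\left(-66 \right)}} + \frac{-23609 + 17116}{3153}} = \frac{1}{- \frac{24287}{67 - 66} + \frac{-23609 + 17116}{3153}} = \frac{1}{- \frac{24287}{1} - \frac{6493}{3153}} = \frac{1}{\left(-24287\right) 1 - \frac{6493}{3153}} = \frac{1}{-24287 - \frac{6493}{3153}} = \frac{1}{- \frac{76583404}{3153}} = - \frac{3153}{76583404}$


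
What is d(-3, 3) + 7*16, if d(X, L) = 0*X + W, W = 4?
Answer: 116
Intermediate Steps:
d(X, L) = 4 (d(X, L) = 0*X + 4 = 0 + 4 = 4)
d(-3, 3) + 7*16 = 4 + 7*16 = 4 + 112 = 116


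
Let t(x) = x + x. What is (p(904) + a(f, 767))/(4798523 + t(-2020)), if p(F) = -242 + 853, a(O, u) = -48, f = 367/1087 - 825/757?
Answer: 563/4794483 ≈ 0.00011743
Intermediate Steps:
f = -618956/822859 (f = 367*(1/1087) - 825*1/757 = 367/1087 - 825/757 = -618956/822859 ≈ -0.75220)
t(x) = 2*x
p(F) = 611
(p(904) + a(f, 767))/(4798523 + t(-2020)) = (611 - 48)/(4798523 + 2*(-2020)) = 563/(4798523 - 4040) = 563/4794483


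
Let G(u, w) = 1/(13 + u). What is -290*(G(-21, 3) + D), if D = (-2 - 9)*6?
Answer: 76705/4 ≈ 19176.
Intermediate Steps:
D = -66 (D = -11*6 = -66)
-290*(G(-21, 3) + D) = -290*(1/(13 - 21) - 66) = -290*(1/(-8) - 66) = -290*(-⅛ - 66) = -290*(-529/8) = 76705/4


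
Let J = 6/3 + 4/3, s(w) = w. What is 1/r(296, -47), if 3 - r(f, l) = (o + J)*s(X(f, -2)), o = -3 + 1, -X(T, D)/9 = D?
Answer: -1/21 ≈ -0.047619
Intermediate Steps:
X(T, D) = -9*D
o = -2
J = 10/3 (J = 6*(1/3) + 4*(1/3) = 2 + 4/3 = 10/3 ≈ 3.3333)
r(f, l) = -21 (r(f, l) = 3 - (-2 + 10/3)*(-9*(-2)) = 3 - 4*18/3 = 3 - 1*24 = 3 - 24 = -21)
1/r(296, -47) = 1/(-21) = -1/21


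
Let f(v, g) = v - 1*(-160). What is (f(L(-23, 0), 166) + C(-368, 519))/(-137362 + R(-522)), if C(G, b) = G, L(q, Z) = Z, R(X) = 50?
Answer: 13/8582 ≈ 0.0015148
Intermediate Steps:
f(v, g) = 160 + v (f(v, g) = v + 160 = 160 + v)
(f(L(-23, 0), 166) + C(-368, 519))/(-137362 + R(-522)) = ((160 + 0) - 368)/(-137362 + 50) = (160 - 368)/(-137312) = -208*(-1/137312) = 13/8582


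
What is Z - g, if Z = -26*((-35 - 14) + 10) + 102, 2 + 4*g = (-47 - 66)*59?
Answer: 11133/4 ≈ 2783.3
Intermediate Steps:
g = -6669/4 (g = -½ + ((-47 - 66)*59)/4 = -½ + (-113*59)/4 = -½ + (¼)*(-6667) = -½ - 6667/4 = -6669/4 ≈ -1667.3)
Z = 1116 (Z = -26*(-49 + 10) + 102 = -26*(-39) + 102 = 1014 + 102 = 1116)
Z - g = 1116 - 1*(-6669/4) = 1116 + 6669/4 = 11133/4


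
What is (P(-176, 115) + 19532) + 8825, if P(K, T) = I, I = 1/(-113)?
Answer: 3204340/113 ≈ 28357.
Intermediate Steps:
I = -1/113 ≈ -0.0088496
P(K, T) = -1/113
(P(-176, 115) + 19532) + 8825 = (-1/113 + 19532) + 8825 = 2207115/113 + 8825 = 3204340/113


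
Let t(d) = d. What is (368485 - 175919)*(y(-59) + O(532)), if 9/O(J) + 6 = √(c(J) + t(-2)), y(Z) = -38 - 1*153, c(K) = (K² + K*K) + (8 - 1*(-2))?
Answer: -5204566299889/141505 + 866547*√141514/141505 ≈ -3.6778e+7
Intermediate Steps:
c(K) = 10 + 2*K² (c(K) = (K² + K²) + (8 + 2) = 2*K² + 10 = 10 + 2*K²)
y(Z) = -191 (y(Z) = -38 - 153 = -191)
O(J) = 9/(-6 + √(8 + 2*J²)) (O(J) = 9/(-6 + √((10 + 2*J²) - 2)) = 9/(-6 + √(8 + 2*J²)))
(368485 - 175919)*(y(-59) + O(532)) = (368485 - 175919)*(-191 + 9/(-6 + √2*√(4 + 532²))) = 192566*(-191 + 9/(-6 + √2*√(4 + 283024))) = 192566*(-191 + 9/(-6 + √2*√283028)) = 192566*(-191 + 9/(-6 + √2*(2*√70757))) = 192566*(-191 + 9/(-6 + 2*√141514)) = -36780106 + 1733094/(-6 + 2*√141514)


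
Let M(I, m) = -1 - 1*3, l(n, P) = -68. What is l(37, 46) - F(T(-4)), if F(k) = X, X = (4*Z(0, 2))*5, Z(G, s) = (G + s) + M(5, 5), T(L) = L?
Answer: -28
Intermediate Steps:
M(I, m) = -4 (M(I, m) = -1 - 3 = -4)
Z(G, s) = -4 + G + s (Z(G, s) = (G + s) - 4 = -4 + G + s)
X = -40 (X = (4*(-4 + 0 + 2))*5 = (4*(-2))*5 = -8*5 = -40)
F(k) = -40
l(37, 46) - F(T(-4)) = -68 - 1*(-40) = -68 + 40 = -28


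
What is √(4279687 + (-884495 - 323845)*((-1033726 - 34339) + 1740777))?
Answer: I*√812860538393 ≈ 9.0159e+5*I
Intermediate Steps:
√(4279687 + (-884495 - 323845)*((-1033726 - 34339) + 1740777)) = √(4279687 - 1208340*(-1068065 + 1740777)) = √(4279687 - 1208340*672712) = √(4279687 - 812864818080) = √(-812860538393) = I*√812860538393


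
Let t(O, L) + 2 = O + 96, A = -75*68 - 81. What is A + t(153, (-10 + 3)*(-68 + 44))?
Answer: -4934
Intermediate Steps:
A = -5181 (A = -5100 - 81 = -5181)
t(O, L) = 94 + O (t(O, L) = -2 + (O + 96) = -2 + (96 + O) = 94 + O)
A + t(153, (-10 + 3)*(-68 + 44)) = -5181 + (94 + 153) = -5181 + 247 = -4934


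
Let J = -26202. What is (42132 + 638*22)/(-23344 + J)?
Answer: -4012/3539 ≈ -1.1337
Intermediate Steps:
(42132 + 638*22)/(-23344 + J) = (42132 + 638*22)/(-23344 - 26202) = (42132 + 14036)/(-49546) = 56168*(-1/49546) = -4012/3539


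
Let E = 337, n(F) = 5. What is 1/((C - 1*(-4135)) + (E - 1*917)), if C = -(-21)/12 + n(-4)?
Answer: 4/14247 ≈ 0.00028076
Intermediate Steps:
C = 27/4 (C = -(-21)/12 + 5 = -3*(-7/12) + 5 = 7/4 + 5 = 27/4 ≈ 6.7500)
1/((C - 1*(-4135)) + (E - 1*917)) = 1/((27/4 - 1*(-4135)) + (337 - 1*917)) = 1/((27/4 + 4135) + (337 - 917)) = 1/(16567/4 - 580) = 1/(14247/4) = 4/14247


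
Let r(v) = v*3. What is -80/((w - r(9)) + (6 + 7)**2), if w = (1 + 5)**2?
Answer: -40/89 ≈ -0.44944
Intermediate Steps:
r(v) = 3*v
w = 36 (w = 6**2 = 36)
-80/((w - r(9)) + (6 + 7)**2) = -80/((36 - 3*9) + (6 + 7)**2) = -80/((36 - 1*27) + 13**2) = -80/((36 - 27) + 169) = -80/(9 + 169) = -80/178 = -80*1/178 = -40/89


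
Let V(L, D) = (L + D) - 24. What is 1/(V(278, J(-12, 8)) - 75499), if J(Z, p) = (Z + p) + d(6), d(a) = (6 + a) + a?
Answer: -1/75231 ≈ -1.3292e-5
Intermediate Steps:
d(a) = 6 + 2*a
J(Z, p) = 18 + Z + p (J(Z, p) = (Z + p) + (6 + 2*6) = (Z + p) + (6 + 12) = (Z + p) + 18 = 18 + Z + p)
V(L, D) = -24 + D + L (V(L, D) = (D + L) - 24 = -24 + D + L)
1/(V(278, J(-12, 8)) - 75499) = 1/((-24 + (18 - 12 + 8) + 278) - 75499) = 1/((-24 + 14 + 278) - 75499) = 1/(268 - 75499) = 1/(-75231) = -1/75231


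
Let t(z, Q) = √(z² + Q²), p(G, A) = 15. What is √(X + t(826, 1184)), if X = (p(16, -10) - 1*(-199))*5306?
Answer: √(1135484 + 2*√521033) ≈ 1066.3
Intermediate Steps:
t(z, Q) = √(Q² + z²)
X = 1135484 (X = (15 - 1*(-199))*5306 = (15 + 199)*5306 = 214*5306 = 1135484)
√(X + t(826, 1184)) = √(1135484 + √(1184² + 826²)) = √(1135484 + √(1401856 + 682276)) = √(1135484 + √2084132) = √(1135484 + 2*√521033)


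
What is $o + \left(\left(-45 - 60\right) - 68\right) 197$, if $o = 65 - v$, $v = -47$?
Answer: $-33969$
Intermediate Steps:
$o = 112$ ($o = 65 - -47 = 65 + 47 = 112$)
$o + \left(\left(-45 - 60\right) - 68\right) 197 = 112 + \left(\left(-45 - 60\right) - 68\right) 197 = 112 + \left(-105 - 68\right) 197 = 112 - 34081 = -33969$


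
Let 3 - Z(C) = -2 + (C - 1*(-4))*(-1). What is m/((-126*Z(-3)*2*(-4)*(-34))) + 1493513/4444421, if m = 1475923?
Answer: -367794653551/53759716416 ≈ -6.8415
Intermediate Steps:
Z(C) = 9 + C (Z(C) = 3 - (-2 + (C - 1*(-4))*(-1)) = 3 - (-2 + (C + 4)*(-1)) = 3 - (-2 + (4 + C)*(-1)) = 3 - (-2 + (-4 - C)) = 3 - (-6 - C) = 3 + (6 + C) = 9 + C)
m/((-126*Z(-3)*2*(-4)*(-34))) + 1493513/4444421 = 1475923/((-126*(9 - 3)*2*(-4)*(-34))) + 1493513/4444421 = 1475923/((-126*6*2*(-4)*(-34))) + 1493513*(1/4444421) = 1475923/((-1512*(-4)*(-34))) + 1493513/4444421 = 1475923/((-126*(-48)*(-34))) + 1493513/4444421 = 1475923/((6048*(-34))) + 1493513/4444421 = 1475923/(-205632) + 1493513/4444421 = 1475923*(-1/205632) + 1493513/4444421 = -86819/12096 + 1493513/4444421 = -367794653551/53759716416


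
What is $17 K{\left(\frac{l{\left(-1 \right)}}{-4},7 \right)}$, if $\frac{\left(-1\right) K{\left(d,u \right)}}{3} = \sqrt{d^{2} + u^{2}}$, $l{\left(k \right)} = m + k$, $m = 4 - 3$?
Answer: $-357$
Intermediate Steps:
$m = 1$
$l{\left(k \right)} = 1 + k$
$K{\left(d,u \right)} = - 3 \sqrt{d^{2} + u^{2}}$
$17 K{\left(\frac{l{\left(-1 \right)}}{-4},7 \right)} = 17 \left(- 3 \sqrt{\left(\frac{1 - 1}{-4}\right)^{2} + 7^{2}}\right) = 17 \left(- 3 \sqrt{\left(0 \left(- \frac{1}{4}\right)\right)^{2} + 49}\right) = 17 \left(- 3 \sqrt{0^{2} + 49}\right) = 17 \left(- 3 \sqrt{0 + 49}\right) = 17 \left(- 3 \sqrt{49}\right) = 17 \left(\left(-3\right) 7\right) = 17 \left(-21\right) = -357$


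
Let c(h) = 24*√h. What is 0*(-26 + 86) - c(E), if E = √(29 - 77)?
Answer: -48*3^(¼)*√I ≈ -44.669 - 44.669*I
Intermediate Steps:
E = 4*I*√3 (E = √(-48) = 4*I*√3 ≈ 6.9282*I)
0*(-26 + 86) - c(E) = 0*(-26 + 86) - 24*√(4*I*√3) = 0*60 - 24*2*3^(¼)*√I = 0 - 48*3^(¼)*√I = -48*3^(¼)*√I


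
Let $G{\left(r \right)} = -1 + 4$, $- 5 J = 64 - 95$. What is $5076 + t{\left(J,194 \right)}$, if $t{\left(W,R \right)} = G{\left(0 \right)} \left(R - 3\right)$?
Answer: $5649$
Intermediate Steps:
$J = \frac{31}{5}$ ($J = - \frac{64 - 95}{5} = \left(- \frac{1}{5}\right) \left(-31\right) = \frac{31}{5} \approx 6.2$)
$G{\left(r \right)} = 3$
$t{\left(W,R \right)} = -9 + 3 R$ ($t{\left(W,R \right)} = 3 \left(R - 3\right) = 3 \left(-3 + R\right) = -9 + 3 R$)
$5076 + t{\left(J,194 \right)} = 5076 + \left(-9 + 3 \cdot 194\right) = 5076 + \left(-9 + 582\right) = 5076 + 573 = 5649$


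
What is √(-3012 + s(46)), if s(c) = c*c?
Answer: 8*I*√14 ≈ 29.933*I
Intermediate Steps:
s(c) = c²
√(-3012 + s(46)) = √(-3012 + 46²) = √(-3012 + 2116) = √(-896) = 8*I*√14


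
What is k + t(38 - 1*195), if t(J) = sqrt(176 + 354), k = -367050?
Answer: -367050 + sqrt(530) ≈ -3.6703e+5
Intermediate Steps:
t(J) = sqrt(530)
k + t(38 - 1*195) = -367050 + sqrt(530)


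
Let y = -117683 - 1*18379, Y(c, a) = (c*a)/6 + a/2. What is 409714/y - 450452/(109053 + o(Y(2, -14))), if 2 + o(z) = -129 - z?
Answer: -158881572493/22232598831 ≈ -7.1463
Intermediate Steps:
Y(c, a) = a/2 + a*c/6 (Y(c, a) = (a*c)*(⅙) + a*(½) = a*c/6 + a/2 = a/2 + a*c/6)
o(z) = -131 - z (o(z) = -2 + (-129 - z) = -131 - z)
y = -136062 (y = -117683 - 18379 = -136062)
409714/y - 450452/(109053 + o(Y(2, -14))) = 409714/(-136062) - 450452/(109053 + (-131 - (-14)*(3 + 2)/6)) = 409714*(-1/136062) - 450452/(109053 + (-131 - (-14)*5/6)) = -204857/68031 - 450452/(109053 + (-131 - 1*(-35/3))) = -204857/68031 - 450452/(109053 + (-131 + 35/3)) = -204857/68031 - 450452/(109053 - 358/3) = -204857/68031 - 450452/326801/3 = -204857/68031 - 450452*3/326801 = -204857/68031 - 1351356/326801 = -158881572493/22232598831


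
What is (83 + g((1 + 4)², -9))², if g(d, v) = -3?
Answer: 6400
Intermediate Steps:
(83 + g((1 + 4)², -9))² = (83 - 3)² = 80² = 6400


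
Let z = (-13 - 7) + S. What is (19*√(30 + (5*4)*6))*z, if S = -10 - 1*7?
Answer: -3515*√6 ≈ -8610.0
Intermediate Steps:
S = -17 (S = -10 - 7 = -17)
z = -37 (z = (-13 - 7) - 17 = -20 - 17 = -37)
(19*√(30 + (5*4)*6))*z = (19*√(30 + (5*4)*6))*(-37) = (19*√(30 + 20*6))*(-37) = (19*√(30 + 120))*(-37) = (19*√150)*(-37) = (19*(5*√6))*(-37) = (95*√6)*(-37) = -3515*√6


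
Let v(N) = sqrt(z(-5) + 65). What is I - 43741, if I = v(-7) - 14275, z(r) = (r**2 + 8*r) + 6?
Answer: -58016 + 2*sqrt(14) ≈ -58009.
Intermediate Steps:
z(r) = 6 + r**2 + 8*r
v(N) = 2*sqrt(14) (v(N) = sqrt((6 + (-5)**2 + 8*(-5)) + 65) = sqrt((6 + 25 - 40) + 65) = sqrt(-9 + 65) = sqrt(56) = 2*sqrt(14))
I = -14275 + 2*sqrt(14) (I = 2*sqrt(14) - 14275 = -14275 + 2*sqrt(14) ≈ -14268.)
I - 43741 = (-14275 + 2*sqrt(14)) - 43741 = -58016 + 2*sqrt(14)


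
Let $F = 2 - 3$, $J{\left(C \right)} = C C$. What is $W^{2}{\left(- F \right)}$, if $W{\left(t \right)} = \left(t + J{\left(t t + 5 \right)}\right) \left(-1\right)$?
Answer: $1369$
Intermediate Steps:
$J{\left(C \right)} = C^{2}$
$F = -1$
$W{\left(t \right)} = - t - \left(5 + t^{2}\right)^{2}$ ($W{\left(t \right)} = \left(t + \left(t t + 5\right)^{2}\right) \left(-1\right) = \left(t + \left(t^{2} + 5\right)^{2}\right) \left(-1\right) = \left(t + \left(5 + t^{2}\right)^{2}\right) \left(-1\right) = - t - \left(5 + t^{2}\right)^{2}$)
$W^{2}{\left(- F \right)} = \left(- \left(-1\right) \left(-1\right) - \left(5 + \left(\left(-1\right) \left(-1\right)\right)^{2}\right)^{2}\right)^{2} = \left(\left(-1\right) 1 - \left(5 + 1^{2}\right)^{2}\right)^{2} = \left(-1 - \left(5 + 1\right)^{2}\right)^{2} = \left(-1 - 6^{2}\right)^{2} = \left(-1 - 36\right)^{2} = \left(-37\right)^{2} = 1369$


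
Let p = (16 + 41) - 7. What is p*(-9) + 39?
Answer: -411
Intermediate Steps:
p = 50 (p = 57 - 7 = 50)
p*(-9) + 39 = 50*(-9) + 39 = -450 + 39 = -411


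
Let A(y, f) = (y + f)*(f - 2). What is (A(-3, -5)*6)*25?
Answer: 8400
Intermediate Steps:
A(y, f) = (-2 + f)*(f + y) (A(y, f) = (f + y)*(-2 + f) = (-2 + f)*(f + y))
(A(-3, -5)*6)*25 = (((-5)**2 - 2*(-5) - 2*(-3) - 5*(-3))*6)*25 = ((25 + 10 + 6 + 15)*6)*25 = (56*6)*25 = 336*25 = 8400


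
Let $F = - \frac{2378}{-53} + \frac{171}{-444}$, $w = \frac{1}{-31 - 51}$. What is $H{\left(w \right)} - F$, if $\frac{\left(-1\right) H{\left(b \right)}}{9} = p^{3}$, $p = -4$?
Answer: $\frac{4169221}{7844} \approx 531.52$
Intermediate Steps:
$w = - \frac{1}{82}$ ($w = \frac{1}{-82} = - \frac{1}{82} \approx -0.012195$)
$H{\left(b \right)} = 576$ ($H{\left(b \right)} = - 9 \left(-4\right)^{3} = \left(-9\right) \left(-64\right) = 576$)
$F = \frac{348923}{7844}$ ($F = \left(-2378\right) \left(- \frac{1}{53}\right) + 171 \left(- \frac{1}{444}\right) = \frac{2378}{53} - \frac{57}{148} = \frac{348923}{7844} \approx 44.483$)
$H{\left(w \right)} - F = 576 - \frac{348923}{7844} = \frac{4169221}{7844}$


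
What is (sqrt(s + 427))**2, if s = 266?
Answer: 693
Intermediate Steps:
(sqrt(s + 427))**2 = (sqrt(266 + 427))**2 = (sqrt(693))**2 = (3*sqrt(77))**2 = 693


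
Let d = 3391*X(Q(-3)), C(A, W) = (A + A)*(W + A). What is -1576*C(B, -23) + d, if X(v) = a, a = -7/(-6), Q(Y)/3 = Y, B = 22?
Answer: 439801/6 ≈ 73300.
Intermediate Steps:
Q(Y) = 3*Y
C(A, W) = 2*A*(A + W) (C(A, W) = (2*A)*(A + W) = 2*A*(A + W))
a = 7/6 (a = -7*(-⅙) = 7/6 ≈ 1.1667)
X(v) = 7/6
d = 23737/6 (d = 3391*(7/6) = 23737/6 ≈ 3956.2)
-1576*C(B, -23) + d = -3152*22*(22 - 23) + 23737/6 = -3152*22*(-1) + 23737/6 = -1576*(-44) + 23737/6 = 69344 + 23737/6 = 439801/6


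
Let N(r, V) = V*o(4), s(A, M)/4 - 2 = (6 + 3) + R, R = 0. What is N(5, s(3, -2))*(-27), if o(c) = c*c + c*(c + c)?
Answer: -57024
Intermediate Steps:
o(c) = 3*c² (o(c) = c² + c*(2*c) = c² + 2*c² = 3*c²)
s(A, M) = 44 (s(A, M) = 8 + 4*((6 + 3) + 0) = 8 + 4*(9 + 0) = 8 + 4*9 = 8 + 36 = 44)
N(r, V) = 48*V (N(r, V) = V*(3*4²) = V*(3*16) = V*48 = 48*V)
N(5, s(3, -2))*(-27) = (48*44)*(-27) = 2112*(-27) = -57024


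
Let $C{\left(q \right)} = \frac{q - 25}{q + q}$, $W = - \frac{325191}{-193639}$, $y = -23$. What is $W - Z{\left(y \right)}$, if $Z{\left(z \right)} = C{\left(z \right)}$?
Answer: $\frac{2832057}{4453697} \approx 0.63589$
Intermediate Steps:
$W = \frac{325191}{193639}$ ($W = \left(-325191\right) \left(- \frac{1}{193639}\right) = \frac{325191}{193639} \approx 1.6794$)
$C{\left(q \right)} = \frac{-25 + q}{2 q}$
$Z{\left(z \right)} = \frac{-25 + z}{2 z}$
$W - Z{\left(y \right)} = \frac{325191}{193639} - \frac{-25 - 23}{2 \left(-23\right)} = \frac{325191}{193639} - \frac{1}{2} \left(- \frac{1}{23}\right) \left(-48\right) = \frac{325191}{193639} - \frac{24}{23} = \frac{2832057}{4453697}$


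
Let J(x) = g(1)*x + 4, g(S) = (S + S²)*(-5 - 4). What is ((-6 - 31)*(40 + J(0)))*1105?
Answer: -1798940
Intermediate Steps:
g(S) = -9*S - 9*S² (g(S) = (S + S²)*(-9) = -9*S - 9*S²)
J(x) = 4 - 18*x (J(x) = (-9*1*(1 + 1))*x + 4 = (-9*1*2)*x + 4 = -18*x + 4 = 4 - 18*x)
((-6 - 31)*(40 + J(0)))*1105 = ((-6 - 31)*(40 + (4 - 18*0)))*1105 = -37*(40 + (4 + 0))*1105 = -37*(40 + 4)*1105 = -37*44*1105 = -1628*1105 = -1798940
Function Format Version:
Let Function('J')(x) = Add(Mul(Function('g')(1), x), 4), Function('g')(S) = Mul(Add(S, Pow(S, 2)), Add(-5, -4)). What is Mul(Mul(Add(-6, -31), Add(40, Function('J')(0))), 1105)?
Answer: -1798940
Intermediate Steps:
Function('g')(S) = Add(Mul(-9, S), Mul(-9, Pow(S, 2))) (Function('g')(S) = Mul(Add(S, Pow(S, 2)), -9) = Add(Mul(-9, S), Mul(-9, Pow(S, 2))))
Function('J')(x) = Add(4, Mul(-18, x)) (Function('J')(x) = Add(Mul(Mul(-9, 1, Add(1, 1)), x), 4) = Add(Mul(Mul(-9, 1, 2), x), 4) = Add(Mul(-18, x), 4) = Add(4, Mul(-18, x)))
Mul(Mul(Add(-6, -31), Add(40, Function('J')(0))), 1105) = Mul(Mul(Add(-6, -31), Add(40, Add(4, Mul(-18, 0)))), 1105) = Mul(Mul(-37, Add(40, Add(4, 0))), 1105) = Mul(Mul(-37, Add(40, 4)), 1105) = Mul(Mul(-37, 44), 1105) = Mul(-1628, 1105) = -1798940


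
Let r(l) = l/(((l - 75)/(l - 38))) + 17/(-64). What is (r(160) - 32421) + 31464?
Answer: -791649/1088 ≈ -727.62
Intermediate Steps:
r(l) = -17/64 + l*(-38 + l)/(-75 + l) (r(l) = l/(((-75 + l)/(-38 + l))) + 17*(-1/64) = l/(((-75 + l)/(-38 + l))) - 17/64 = l*((-38 + l)/(-75 + l)) - 17/64 = l*(-38 + l)/(-75 + l) - 17/64 = -17/64 + l*(-38 + l)/(-75 + l))
(r(160) - 32421) + 31464 = ((1275 - 2449*160 + 64*160²)/(64*(-75 + 160)) - 32421) + 31464 = ((1/64)*(1275 - 391840 + 64*25600)/85 - 32421) + 31464 = ((1/64)*(1/85)*(1275 - 391840 + 1638400) - 32421) + 31464 = ((1/64)*(1/85)*1247835 - 32421) + 31464 = (249567/1088 - 32421) + 31464 = -35024481/1088 + 31464 = -791649/1088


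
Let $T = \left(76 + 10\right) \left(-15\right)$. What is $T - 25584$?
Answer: $-26874$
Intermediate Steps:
$T = -1290$ ($T = 86 \left(-15\right) = -1290$)
$T - 25584 = -1290 - 25584 = -26874$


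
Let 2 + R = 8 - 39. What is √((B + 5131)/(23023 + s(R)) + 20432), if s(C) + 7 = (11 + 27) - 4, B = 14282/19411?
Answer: √163611294983944559066/89484710 ≈ 142.94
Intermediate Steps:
B = 14282/19411 (B = 14282*(1/19411) = 14282/19411 ≈ 0.73577)
R = -33 (R = -2 + (8 - 39) = -2 - 31 = -33)
s(C) = 27 (s(C) = -7 + ((11 + 27) - 4) = -7 + (38 - 4) = -7 + 34 = 27)
√((B + 5131)/(23023 + s(R)) + 20432) = √((14282/19411 + 5131)/(23023 + 27) + 20432) = √((99612123/19411)/23050 + 20432) = √((99612123/19411)*(1/23050) + 20432) = √(99612123/447423550 + 20432) = √(9141857585723/447423550) = √163611294983944559066/89484710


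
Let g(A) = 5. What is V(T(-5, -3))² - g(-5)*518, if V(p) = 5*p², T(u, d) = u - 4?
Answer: 161435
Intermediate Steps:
T(u, d) = -4 + u
V(T(-5, -3))² - g(-5)*518 = (5*(-4 - 5)²)² - 5*518 = (5*(-9)²)² - 1*2590 = (5*81)² - 2590 = 405² - 2590 = 164025 - 2590 = 161435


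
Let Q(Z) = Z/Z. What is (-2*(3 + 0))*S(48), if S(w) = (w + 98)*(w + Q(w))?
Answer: -42924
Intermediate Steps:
Q(Z) = 1
S(w) = (1 + w)*(98 + w) (S(w) = (w + 98)*(w + 1) = (98 + w)*(1 + w) = (1 + w)*(98 + w))
(-2*(3 + 0))*S(48) = (-2*(3 + 0))*(98 + 48**2 + 99*48) = (-2*3)*(98 + 2304 + 4752) = -6*7154 = -42924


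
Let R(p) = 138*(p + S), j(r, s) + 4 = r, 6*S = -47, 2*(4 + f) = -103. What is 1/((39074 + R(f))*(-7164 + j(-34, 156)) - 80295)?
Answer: -1/218545763 ≈ -4.5757e-9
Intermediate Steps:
f = -111/2 (f = -4 + (1/2)*(-103) = -4 - 103/2 = -111/2 ≈ -55.500)
S = -47/6 (S = (1/6)*(-47) = -47/6 ≈ -7.8333)
j(r, s) = -4 + r
R(p) = -1081 + 138*p (R(p) = 138*(p - 47/6) = 138*(-47/6 + p) = -1081 + 138*p)
1/((39074 + R(f))*(-7164 + j(-34, 156)) - 80295) = 1/((39074 + (-1081 + 138*(-111/2)))*(-7164 + (-4 - 34)) - 80295) = 1/((39074 + (-1081 - 7659))*(-7164 - 38) - 80295) = 1/((39074 - 8740)*(-7202) - 80295) = 1/(30334*(-7202) - 80295) = 1/(-218465468 - 80295) = 1/(-218545763) = -1/218545763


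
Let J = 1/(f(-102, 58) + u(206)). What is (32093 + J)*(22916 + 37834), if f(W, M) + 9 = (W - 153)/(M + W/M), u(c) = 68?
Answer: 86597642487375/44417 ≈ 1.9497e+9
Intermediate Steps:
f(W, M) = -9 + (-153 + W)/(M + W/M) (f(W, M) = -9 + (W - 153)/(M + W/M) = -9 + (-153 + W)/(M + W/M))
J = 1631/88834 (J = 1/((-153*58 - 9*(-102) - 9*58² + 58*(-102))/(-102 + 58²) + 68) = 1/((-8874 + 918 - 9*3364 - 5916)/(-102 + 3364) + 68) = 1/((-8874 + 918 - 30276 - 5916)/3262 + 68) = 1/((1/3262)*(-44148) + 68) = 1/(-22074/1631 + 68) = 1/(88834/1631) = 1631/88834 ≈ 0.018360)
(32093 + J)*(22916 + 37834) = (32093 + 1631/88834)*(22916 + 37834) = (2850951193/88834)*60750 = 86597642487375/44417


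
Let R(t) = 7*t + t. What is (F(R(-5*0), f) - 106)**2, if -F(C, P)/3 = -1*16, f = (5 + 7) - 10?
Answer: 3364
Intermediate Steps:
R(t) = 8*t
f = 2 (f = 12 - 10 = 2)
F(C, P) = 48 (F(C, P) = -(-3)*16 = -3*(-16) = 48)
(F(R(-5*0), f) - 106)**2 = (48 - 106)**2 = (-58)**2 = 3364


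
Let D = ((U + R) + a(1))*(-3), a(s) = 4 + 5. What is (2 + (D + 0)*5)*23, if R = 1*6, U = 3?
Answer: -6164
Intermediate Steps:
a(s) = 9
R = 6
D = -54 (D = ((3 + 6) + 9)*(-3) = (9 + 9)*(-3) = 18*(-3) = -54)
(2 + (D + 0)*5)*23 = (2 + (-54 + 0)*5)*23 = (2 - 54*5)*23 = (2 - 270)*23 = -268*23 = -6164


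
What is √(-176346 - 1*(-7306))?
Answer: 4*I*√10565 ≈ 411.14*I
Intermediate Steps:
√(-176346 - 1*(-7306)) = √(-176346 + 7306) = √(-169040) = 4*I*√10565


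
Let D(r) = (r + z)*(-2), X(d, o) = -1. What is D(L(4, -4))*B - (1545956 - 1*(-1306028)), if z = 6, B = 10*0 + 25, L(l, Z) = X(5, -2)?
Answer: -2852234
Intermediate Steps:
L(l, Z) = -1
B = 25 (B = 0 + 25 = 25)
D(r) = -12 - 2*r (D(r) = (r + 6)*(-2) = (6 + r)*(-2) = -12 - 2*r)
D(L(4, -4))*B - (1545956 - 1*(-1306028)) = (-12 - 2*(-1))*25 - (1545956 - 1*(-1306028)) = (-12 + 2)*25 - (1545956 + 1306028) = -10*25 - 1*2851984 = -250 - 2851984 = -2852234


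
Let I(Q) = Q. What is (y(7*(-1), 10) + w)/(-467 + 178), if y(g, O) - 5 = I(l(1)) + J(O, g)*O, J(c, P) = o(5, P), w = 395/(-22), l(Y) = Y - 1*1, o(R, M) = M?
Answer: 1825/6358 ≈ 0.28704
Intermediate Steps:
l(Y) = -1 + Y (l(Y) = Y - 1 = -1 + Y)
w = -395/22 (w = 395*(-1/22) = -395/22 ≈ -17.955)
J(c, P) = P
y(g, O) = 5 + O*g (y(g, O) = 5 + ((-1 + 1) + g*O) = 5 + (0 + O*g) = 5 + O*g)
(y(7*(-1), 10) + w)/(-467 + 178) = ((5 + 10*(7*(-1))) - 395/22)/(-467 + 178) = ((5 + 10*(-7)) - 395/22)/(-289) = ((5 - 70) - 395/22)*(-1/289) = (-65 - 395/22)*(-1/289) = -1825/22*(-1/289) = 1825/6358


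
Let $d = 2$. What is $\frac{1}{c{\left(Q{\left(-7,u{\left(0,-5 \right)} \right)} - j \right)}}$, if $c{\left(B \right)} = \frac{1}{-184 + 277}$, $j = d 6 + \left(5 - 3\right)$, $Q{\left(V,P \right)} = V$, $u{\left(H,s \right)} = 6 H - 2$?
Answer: $93$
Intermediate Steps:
$u{\left(H,s \right)} = -2 + 6 H$
$j = 14$ ($j = 2 \cdot 6 + \left(5 - 3\right) = 12 + 2 = 14$)
$c{\left(B \right)} = \frac{1}{93}$
$\frac{1}{c{\left(Q{\left(-7,u{\left(0,-5 \right)} \right)} - j \right)}} = \frac{1}{\frac{1}{93}} = 93$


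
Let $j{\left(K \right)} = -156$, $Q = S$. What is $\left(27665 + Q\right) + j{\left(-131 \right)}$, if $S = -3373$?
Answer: $24136$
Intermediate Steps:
$Q = -3373$
$\left(27665 + Q\right) + j{\left(-131 \right)} = \left(27665 - 3373\right) - 156 = 24292 - 156 = 24136$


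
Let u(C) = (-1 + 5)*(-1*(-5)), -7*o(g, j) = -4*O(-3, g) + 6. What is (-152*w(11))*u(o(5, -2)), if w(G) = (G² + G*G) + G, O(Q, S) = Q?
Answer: -769120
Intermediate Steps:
o(g, j) = -18/7 (o(g, j) = -(-4*(-3) + 6)/7 = -(12 + 6)/7 = -⅐*18 = -18/7)
u(C) = 20 (u(C) = 4*5 = 20)
w(G) = G + 2*G² (w(G) = (G² + G²) + G = 2*G² + G = G + 2*G²)
(-152*w(11))*u(o(5, -2)) = -1672*(1 + 2*11)*20 = -1672*(1 + 22)*20 = -1672*23*20 = -152*253*20 = -38456*20 = -769120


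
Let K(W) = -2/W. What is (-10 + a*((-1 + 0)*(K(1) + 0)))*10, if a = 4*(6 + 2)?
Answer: 540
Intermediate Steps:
a = 32 (a = 4*8 = 32)
(-10 + a*((-1 + 0)*(K(1) + 0)))*10 = (-10 + 32*((-1 + 0)*(-2/1 + 0)))*10 = (-10 + 32*(-(-2*1 + 0)))*10 = (-10 + 32*(-(-2 + 0)))*10 = (-10 + 32*(-1*(-2)))*10 = (-10 + 32*2)*10 = (-10 + 64)*10 = 54*10 = 540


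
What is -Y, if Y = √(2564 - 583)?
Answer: -√1981 ≈ -44.508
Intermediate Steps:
Y = √1981 ≈ 44.508
-Y = -√1981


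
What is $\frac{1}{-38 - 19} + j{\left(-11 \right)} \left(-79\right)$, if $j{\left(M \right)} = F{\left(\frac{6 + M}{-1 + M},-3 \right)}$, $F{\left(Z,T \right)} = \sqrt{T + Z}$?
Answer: $- \frac{1}{57} - \frac{79 i \sqrt{93}}{6} \approx -0.017544 - 126.97 i$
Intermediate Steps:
$j{\left(M \right)} = \sqrt{-3 + \frac{6 + M}{-1 + M}}$
$\frac{1}{-38 - 19} + j{\left(-11 \right)} \left(-79\right) = \frac{1}{-38 - 19} + \sqrt{\frac{9 - -22}{-1 - 11}} \left(-79\right) = \frac{1}{-57} + \sqrt{\frac{9 + 22}{-12}} \left(-79\right) = - \frac{1}{57} + \sqrt{\left(- \frac{1}{12}\right) 31} \left(-79\right) = - \frac{1}{57} + \sqrt{- \frac{31}{12}} \left(-79\right) = - \frac{1}{57} + \frac{i \sqrt{93}}{6} \left(-79\right) = - \frac{1}{57} - \frac{79 i \sqrt{93}}{6}$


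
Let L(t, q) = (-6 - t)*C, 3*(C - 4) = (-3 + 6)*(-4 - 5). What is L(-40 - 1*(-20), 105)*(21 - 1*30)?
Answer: 630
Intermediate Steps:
C = -5 (C = 4 + ((-3 + 6)*(-4 - 5))/3 = 4 + (3*(-9))/3 = 4 + (⅓)*(-27) = 4 - 9 = -5)
L(t, q) = 30 + 5*t (L(t, q) = (-6 - t)*(-5) = 30 + 5*t)
L(-40 - 1*(-20), 105)*(21 - 1*30) = (30 + 5*(-40 - 1*(-20)))*(21 - 1*30) = (30 + 5*(-40 + 20))*(21 - 30) = (30 + 5*(-20))*(-9) = (30 - 100)*(-9) = -70*(-9) = 630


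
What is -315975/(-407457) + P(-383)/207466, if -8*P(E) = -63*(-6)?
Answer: 12482822287/16101614088 ≈ 0.77525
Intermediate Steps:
P(E) = -189/4 (P(E) = -(-63)*(-6)/8 = -⅛*378 = -189/4)
-315975/(-407457) + P(-383)/207466 = -315975/(-407457) - 189/4/207466 = -315975*(-1/407457) - 189/4*1/207466 = 105325/135819 - 27/118552 = 12482822287/16101614088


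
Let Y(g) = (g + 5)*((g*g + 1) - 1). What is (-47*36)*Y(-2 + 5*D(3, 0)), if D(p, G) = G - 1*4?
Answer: 13921776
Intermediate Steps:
D(p, G) = -4 + G (D(p, G) = G - 4 = -4 + G)
Y(g) = g²*(5 + g) (Y(g) = (5 + g)*((g² + 1) - 1) = (5 + g)*((1 + g²) - 1) = (5 + g)*g² = g²*(5 + g))
(-47*36)*Y(-2 + 5*D(3, 0)) = (-47*36)*((-2 + 5*(-4 + 0))²*(5 + (-2 + 5*(-4 + 0)))) = -1692*(-2 + 5*(-4))²*(5 + (-2 + 5*(-4))) = -1692*(-2 - 20)²*(5 + (-2 - 20)) = -1692*(-22)²*(5 - 22) = -818928*(-17) = -1692*(-8228) = 13921776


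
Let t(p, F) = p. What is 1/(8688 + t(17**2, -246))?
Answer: 1/8977 ≈ 0.00011140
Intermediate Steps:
1/(8688 + t(17**2, -246)) = 1/(8688 + 17**2) = 1/(8688 + 289) = 1/8977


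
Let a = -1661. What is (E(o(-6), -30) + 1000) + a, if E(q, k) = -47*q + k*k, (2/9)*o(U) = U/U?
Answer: 55/2 ≈ 27.500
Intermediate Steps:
o(U) = 9/2 (o(U) = 9*(U/U)/2 = (9/2)*1 = 9/2)
E(q, k) = k**2 - 47*q (E(q, k) = -47*q + k**2 = k**2 - 47*q)
(E(o(-6), -30) + 1000) + a = (((-30)**2 - 47*9/2) + 1000) - 1661 = ((900 - 423/2) + 1000) - 1661 = (1377/2 + 1000) - 1661 = 3377/2 - 1661 = 55/2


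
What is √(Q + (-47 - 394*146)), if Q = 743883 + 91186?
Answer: √777498 ≈ 881.76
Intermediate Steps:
Q = 835069
√(Q + (-47 - 394*146)) = √(835069 + (-47 - 394*146)) = √(835069 + (-47 - 57524)) = √(835069 - 57571) = √777498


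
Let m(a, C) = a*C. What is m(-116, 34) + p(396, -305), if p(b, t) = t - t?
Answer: -3944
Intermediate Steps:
p(b, t) = 0
m(a, C) = C*a
m(-116, 34) + p(396, -305) = 34*(-116) + 0 = -3944 + 0 = -3944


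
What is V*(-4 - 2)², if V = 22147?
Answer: 797292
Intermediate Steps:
V*(-4 - 2)² = 22147*(-4 - 2)² = 22147*(-6)² = 22147*36 = 797292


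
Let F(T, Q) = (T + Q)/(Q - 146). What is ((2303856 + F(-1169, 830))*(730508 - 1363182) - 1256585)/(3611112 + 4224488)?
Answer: -6646613746889/35730336 ≈ -1.8602e+5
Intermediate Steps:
F(T, Q) = (Q + T)/(-146 + Q)
((2303856 + F(-1169, 830))*(730508 - 1363182) - 1256585)/(3611112 + 4224488) = ((2303856 + (830 - 1169)/(-146 + 830))*(730508 - 1363182) - 1256585)/(3611112 + 4224488) = ((2303856 - 339/684)*(-632674) - 1256585)/7835600 = ((2303856 + (1/684)*(-339))*(-632674) - 1256585)*(1/7835600) = ((2303856 - 113/228)*(-632674) - 1256585)*(1/7835600) = ((525279055/228)*(-632674) - 1256585)*(1/7835600) = (-166165200421535/114 - 1256585)*(1/7835600) = -166165343672225/114*1/7835600 = -6646613746889/35730336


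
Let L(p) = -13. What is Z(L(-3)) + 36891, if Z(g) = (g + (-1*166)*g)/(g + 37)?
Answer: 295843/8 ≈ 36980.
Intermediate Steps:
Z(g) = -165*g/(37 + g) (Z(g) = (g - 166*g)/(37 + g) = (-165*g)/(37 + g) = -165*g/(37 + g))
Z(L(-3)) + 36891 = -165*(-13)/(37 - 13) + 36891 = -165*(-13)/24 + 36891 = -165*(-13)*1/24 + 36891 = 715/8 + 36891 = 295843/8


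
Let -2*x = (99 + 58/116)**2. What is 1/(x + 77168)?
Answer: 8/577743 ≈ 1.3847e-5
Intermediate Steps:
x = -39601/8 (x = -(99 + 58/116)**2/2 = -(99 + 58*(1/116))**2/2 = -(99 + 1/2)**2/2 = -(199/2)**2/2 = -1/2*39601/4 = -39601/8 ≈ -4950.1)
1/(x + 77168) = 1/(-39601/8 + 77168) = 1/(577743/8) = 8/577743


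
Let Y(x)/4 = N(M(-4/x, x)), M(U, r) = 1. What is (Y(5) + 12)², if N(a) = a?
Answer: 256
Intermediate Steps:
Y(x) = 4 (Y(x) = 4*1 = 4)
(Y(5) + 12)² = (4 + 12)² = 16² = 256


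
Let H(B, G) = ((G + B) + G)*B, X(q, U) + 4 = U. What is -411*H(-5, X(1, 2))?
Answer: -18495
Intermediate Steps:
X(q, U) = -4 + U
H(B, G) = B*(B + 2*G) (H(B, G) = ((B + G) + G)*B = (B + 2*G)*B = B*(B + 2*G))
-411*H(-5, X(1, 2)) = -(-2055)*(-5 + 2*(-4 + 2)) = -(-2055)*(-5 + 2*(-2)) = -(-2055)*(-5 - 4) = -(-2055)*(-9) = -411*45 = -18495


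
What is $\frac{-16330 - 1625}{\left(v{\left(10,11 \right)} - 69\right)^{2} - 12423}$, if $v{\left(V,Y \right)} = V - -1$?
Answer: $\frac{17955}{9059} \approx 1.982$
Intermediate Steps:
$v{\left(V,Y \right)} = 1 + V$ ($v{\left(V,Y \right)} = V + 1 = 1 + V$)
$\frac{-16330 - 1625}{\left(v{\left(10,11 \right)} - 69\right)^{2} - 12423} = \frac{-16330 - 1625}{\left(\left(1 + 10\right) - 69\right)^{2} - 12423} = \frac{-16330 - 1625}{\left(11 - 69\right)^{2} + \left(-18255 + 5832\right)} = \frac{-16330 - 1625}{\left(-58\right)^{2} - 12423} = - \frac{17955}{3364 - 12423} = - \frac{17955}{-9059} = \left(-17955\right) \left(- \frac{1}{9059}\right) = \frac{17955}{9059}$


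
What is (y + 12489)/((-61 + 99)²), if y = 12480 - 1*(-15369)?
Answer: 20169/722 ≈ 27.935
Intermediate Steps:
y = 27849 (y = 12480 + 15369 = 27849)
(y + 12489)/((-61 + 99)²) = (27849 + 12489)/((-61 + 99)²) = 40338/(38²) = 40338/1444 = 40338*(1/1444) = 20169/722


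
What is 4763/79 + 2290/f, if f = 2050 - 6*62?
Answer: 4086612/66281 ≈ 61.656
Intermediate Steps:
f = 1678 (f = 2050 - 1*372 = 2050 - 372 = 1678)
4763/79 + 2290/f = 4763/79 + 2290/1678 = 4763*(1/79) + 2290*(1/1678) = 4763/79 + 1145/839 = 4086612/66281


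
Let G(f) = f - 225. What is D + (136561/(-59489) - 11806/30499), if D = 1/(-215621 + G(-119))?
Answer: -1051168490585456/391837179950615 ≈ -2.6827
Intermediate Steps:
G(f) = -225 + f
D = -1/215965 (D = 1/(-215621 + (-225 - 119)) = 1/(-215621 - 344) = 1/(-215965) = -1/215965 ≈ -4.6304e-6)
D + (136561/(-59489) - 11806/30499) = -1/215965 + (136561/(-59489) - 11806/30499) = -1/215965 + (136561*(-1/59489) - 11806*1/30499) = -1/215965 + (-136561/59489 - 11806/30499) = -1/215965 - 4867301073/1814355011 = -1051168490585456/391837179950615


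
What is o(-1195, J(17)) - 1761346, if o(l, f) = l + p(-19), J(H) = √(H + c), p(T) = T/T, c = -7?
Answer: -1762540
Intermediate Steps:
p(T) = 1
J(H) = √(-7 + H) (J(H) = √(H - 7) = √(-7 + H))
o(l, f) = 1 + l (o(l, f) = l + 1 = 1 + l)
o(-1195, J(17)) - 1761346 = (1 - 1195) - 1761346 = -1194 - 1761346 = -1762540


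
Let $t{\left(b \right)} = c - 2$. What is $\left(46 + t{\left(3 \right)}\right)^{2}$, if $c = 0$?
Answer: $1936$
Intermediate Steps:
$t{\left(b \right)} = -2$ ($t{\left(b \right)} = 0 - 2 = -2$)
$\left(46 + t{\left(3 \right)}\right)^{2} = \left(46 - 2\right)^{2} = 44^{2} = 1936$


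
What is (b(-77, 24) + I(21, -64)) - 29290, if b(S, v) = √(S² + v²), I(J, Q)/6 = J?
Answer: -29164 + √6505 ≈ -29083.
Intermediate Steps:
I(J, Q) = 6*J
(b(-77, 24) + I(21, -64)) - 29290 = (√((-77)² + 24²) + 6*21) - 29290 = (√(5929 + 576) + 126) - 29290 = (√6505 + 126) - 29290 = (126 + √6505) - 29290 = -29164 + √6505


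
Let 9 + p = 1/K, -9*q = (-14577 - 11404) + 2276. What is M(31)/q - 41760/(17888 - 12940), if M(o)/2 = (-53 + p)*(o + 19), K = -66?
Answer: -696347670/64510787 ≈ -10.794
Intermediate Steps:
q = 23705/9 (q = -((-14577 - 11404) + 2276)/9 = -(-25981 + 2276)/9 = -⅑*(-23705) = 23705/9 ≈ 2633.9)
p = -595/66 (p = -9 + 1/(-66) = -9 - 1/66 = -595/66 ≈ -9.0152)
M(o) = -77767/33 - 4093*o/33 (M(o) = 2*((-53 - 595/66)*(o + 19)) = 2*(-4093*(19 + o)/66) = 2*(-77767/66 - 4093*o/66) = -77767/33 - 4093*o/33)
M(31)/q - 41760/(17888 - 12940) = (-77767/33 - 4093/33*31)/(23705/9) - 41760/(17888 - 12940) = (-77767/33 - 126883/33)*(9/23705) - 41760/4948 = -204650/33*9/23705 - 41760*1/4948 = -122790/52151 - 10440/1237 = -696347670/64510787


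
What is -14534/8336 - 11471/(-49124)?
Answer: -77293245/51187208 ≈ -1.5100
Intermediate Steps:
-14534/8336 - 11471/(-49124) = -14534*1/8336 - 11471*(-1/49124) = -7267/4168 + 11471/49124 = -77293245/51187208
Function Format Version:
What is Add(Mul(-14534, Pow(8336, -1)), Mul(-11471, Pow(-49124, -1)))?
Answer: Rational(-77293245, 51187208) ≈ -1.5100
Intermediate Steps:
Add(Mul(-14534, Pow(8336, -1)), Mul(-11471, Pow(-49124, -1))) = Add(Mul(-14534, Rational(1, 8336)), Mul(-11471, Rational(-1, 49124))) = Add(Rational(-7267, 4168), Rational(11471, 49124)) = Rational(-77293245, 51187208)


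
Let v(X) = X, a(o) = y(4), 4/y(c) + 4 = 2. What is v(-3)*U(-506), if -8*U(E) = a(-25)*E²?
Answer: -192027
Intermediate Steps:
y(c) = -2 (y(c) = 4/(-4 + 2) = 4/(-2) = 4*(-½) = -2)
a(o) = -2
U(E) = E²/4 (U(E) = -(-1)*E²/4 = E²/4)
v(-3)*U(-506) = -3*(-506)²/4 = -3*256036/4 = -3*64009 = -192027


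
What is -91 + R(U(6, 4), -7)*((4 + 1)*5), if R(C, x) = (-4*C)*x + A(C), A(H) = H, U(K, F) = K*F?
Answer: 17309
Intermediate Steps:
U(K, F) = F*K
R(C, x) = C - 4*C*x (R(C, x) = (-4*C)*x + C = -4*C*x + C = C - 4*C*x)
-91 + R(U(6, 4), -7)*((4 + 1)*5) = -91 + ((4*6)*(1 - 4*(-7)))*((4 + 1)*5) = -91 + (24*(1 + 28))*(5*5) = -91 + (24*29)*25 = -91 + 696*25 = -91 + 17400 = 17309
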